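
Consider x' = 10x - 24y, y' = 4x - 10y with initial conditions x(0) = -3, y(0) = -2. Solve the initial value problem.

Coefficient matrix A = [[10, -24], [4, -10]].
Characteristic polynomial det(A - λI) = λ^2 - 4 = 0.
Eigenvalues λ = 2, -2.
For λ=2: (A-λI) row 1 is [8, -24], so an eigenvector is (3, 1).
For λ=-2: (A-λI) row 1 is [12, -24], so an eigenvector is (-2, -1).
General solution: K_1e^(2t)(3,1) + K_2e^(-2t)(-2,-1).
Applying x(0)=-3, y(0)=-2 gives K_1=1, K_2=3.

x(t) = 3e^(2t) - 6e^(-2t), y(t) = e^(2t) - 3e^(-2t)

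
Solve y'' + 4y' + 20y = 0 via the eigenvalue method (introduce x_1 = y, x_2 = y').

y(t) = c_1e^(-2t)cos(4t) + c_2e^(-2t)sin(4t)

Let x_1 = y, x_2 = y'. Then x_1' = x_2 and x_2' = -20x_1 - 4x_2.
A = [[0,1],[-20,-4]]; det(A-λI) = λ^2 + 4λ + 20.
Eigenvalues λ = -2 ± 4i.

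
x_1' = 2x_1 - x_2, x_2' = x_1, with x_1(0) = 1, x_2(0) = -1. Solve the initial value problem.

Coefficient matrix A = [[2, -1], [1, 0]].
Characteristic polynomial det(A - λI) = λ^2 - 2λ + 1 = 0.
Single eigenvalue λ = 1 with algebraic multiplicity 2.
Eigenvector v = (1,1); generalized eigenvector w with (A-λI)w=v is (-2,-3).
General solution: e^(t)[c_1·v + c_2·(t·v + w)].
Applying x_1(0)=1, x_2(0)=-1 gives c_1=5, c_2=2.

x_1(t) = 2te^(t) + e^(t), x_2(t) = 2te^(t) - e^(t)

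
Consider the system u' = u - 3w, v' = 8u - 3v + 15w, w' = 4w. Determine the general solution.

u(t) = K_1e^(t) - K_3e^(4t), v(t) = 2K_1e^(t) + K_2e^(-3t) + K_3e^(4t), w(t) = K_3e^(4t)

Coefficient matrix A = [[1, 0, -3], [8, -3, 15], [0, 0, 4]].
det(A - λI) = 0 gives eigenvalues λ = 1, -3, 4.
For λ=1: eigenvector (1,2,0).
For λ=-3: eigenvector (0,1,0).
For λ=4: eigenvector (-1,1,1).
General solution: K_1e^(t)(1,2,0) + K_2e^(-3t)(0,1,0) + K_3e^(4t)(-1,1,1).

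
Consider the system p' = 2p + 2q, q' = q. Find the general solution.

Coefficient matrix A = [[2, 2], [0, 1]].
Characteristic polynomial det(A - λI) = λ^2 - 3λ + 2 = 0.
Eigenvalues λ = 1, 2.
For λ=1: (A-λI) row 1 is [1, 2], so an eigenvector is (2, -1).
For λ=2: (A-λI) row 1 is [0, 2], so an eigenvector is (1, 0).
General solution: c_1e^(t)(2,-1) + c_2e^(2t)(1,0).

p(t) = 2c_1e^(t) + c_2e^(2t), q(t) = -c_1e^(t)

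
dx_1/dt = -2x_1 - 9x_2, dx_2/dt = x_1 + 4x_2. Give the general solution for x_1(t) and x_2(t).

x_1(t) = 3C_1e^(t) + 3C_2te^(t) + 2C_2e^(t), x_2(t) = -C_1e^(t) - C_2te^(t) - C_2e^(t)

Coefficient matrix A = [[-2, -9], [1, 4]].
Characteristic polynomial det(A - λI) = λ^2 - 2λ + 1 = 0.
Single eigenvalue λ = 1 with algebraic multiplicity 2.
Eigenvector v = (3,-1); generalized eigenvector w with (A-λI)w=v is (2,-1).
General solution: e^(t)[C_1·v + C_2·(t·v + w)].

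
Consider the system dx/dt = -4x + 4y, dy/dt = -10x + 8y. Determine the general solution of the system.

x(t) = -c_1e^(2t)sin(2t) - c_1e^(2t)cos(2t) - c_2e^(2t)sin(2t) + c_2e^(2t)cos(2t), y(t) = -c_1e^(2t)sin(2t) - 2c_1e^(2t)cos(2t) - 2c_2e^(2t)sin(2t) + c_2e^(2t)cos(2t)

Coefficient matrix A = [[-4, 4], [-10, 8]].
Characteristic polynomial det(A - λI) = λ^2 - 4λ + 8 = 0.
Eigenvalues λ = 2 ± 2i (complex conjugate pair).
For λ=2+2i: an eigenvector is (-1,-2) - i(-1,-1) = (-1 + i, -2 + i).
A real fundamental pair from Re and Im of e^((2+2i)t)v: X_1 = e^(2t)(cos(2t)·(-1,-2) + sin(2t)·(-1,-1)), X_2 = e^(2t)(sin(2t)·(-1,-2) - cos(2t)·(-1,-1)).
General solution: c_1X_1 + c_2X_2.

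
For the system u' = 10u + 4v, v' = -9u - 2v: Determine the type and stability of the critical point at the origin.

unstable improper node

A = [[10,4],[-9,-2]]; det(A-λI) = λ^2 - 8λ + 16.
repeated λ = 4 with a single eigenvector.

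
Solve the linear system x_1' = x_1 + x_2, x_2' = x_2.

Coefficient matrix A = [[1, 1], [0, 1]].
Characteristic polynomial det(A - λI) = λ^2 - 2λ + 1 = 0.
Single eigenvalue λ = 1 with algebraic multiplicity 2.
Eigenvector v = (1,0); generalized eigenvector w with (A-λI)w=v is (-1,1).
General solution: e^(t)[C_1·v + C_2·(t·v + w)].

x_1(t) = C_1e^(t) + C_2te^(t) - C_2e^(t), x_2(t) = C_2e^(t)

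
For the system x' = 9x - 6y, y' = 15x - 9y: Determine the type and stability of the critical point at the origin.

center

A = [[9,-6],[15,-9]]; det(A-λI) = λ^2 + 9.
λ = 0 ± 3i: zero real part.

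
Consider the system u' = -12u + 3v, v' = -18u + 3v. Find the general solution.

u(t) = C_1e^(-6t) - C_2e^(-3t), v(t) = 2C_1e^(-6t) - 3C_2e^(-3t)

Coefficient matrix A = [[-12, 3], [-18, 3]].
Characteristic polynomial det(A - λI) = λ^2 + 9λ + 18 = 0.
Eigenvalues λ = -6, -3.
For λ=-6: (A-λI) row 1 is [-6, 3], so an eigenvector is (1, 2).
For λ=-3: (A-λI) row 1 is [-9, 3], so an eigenvector is (-1, -3).
General solution: C_1e^(-6t)(1,2) + C_2e^(-3t)(-1,-3).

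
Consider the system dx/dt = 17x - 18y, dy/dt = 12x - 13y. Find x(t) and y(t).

Coefficient matrix A = [[17, -18], [12, -13]].
Characteristic polynomial det(A - λI) = λ^2 - 4λ - 5 = 0.
Eigenvalues λ = -1, 5.
For λ=-1: (A-λI) row 1 is [18, -18], so an eigenvector is (1, 1).
For λ=5: (A-λI) row 1 is [12, -18], so an eigenvector is (-3, -2).
General solution: c_1e^(-t)(1,1) + c_2e^(5t)(-3,-2).

x(t) = c_1e^(-t) - 3c_2e^(5t), y(t) = c_1e^(-t) - 2c_2e^(5t)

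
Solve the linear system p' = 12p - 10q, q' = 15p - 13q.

Coefficient matrix A = [[12, -10], [15, -13]].
Characteristic polynomial det(A - λI) = λ^2 + λ - 6 = 0.
Eigenvalues λ = -3, 2.
For λ=-3: (A-λI) row 1 is [15, -10], so an eigenvector is (2, 3).
For λ=2: (A-λI) row 1 is [10, -10], so an eigenvector is (-1, -1).
General solution: C_1e^(-3t)(2,3) + C_2e^(2t)(-1,-1).

p(t) = 2C_1e^(-3t) - C_2e^(2t), q(t) = 3C_1e^(-3t) - C_2e^(2t)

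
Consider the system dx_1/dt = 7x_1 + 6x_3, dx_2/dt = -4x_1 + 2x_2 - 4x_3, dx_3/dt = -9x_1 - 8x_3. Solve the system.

x_1(t) = K_1e^(t) - 2K_3e^(-2t), x_2(t) = K_2e^(2t) + K_3e^(-2t), x_3(t) = -K_1e^(t) + 3K_3e^(-2t)

Coefficient matrix A = [[7, 0, 6], [-4, 2, -4], [-9, 0, -8]].
det(A - λI) = 0 gives eigenvalues λ = 1, 2, -2.
For λ=1: eigenvector (1,0,-1).
For λ=2: eigenvector (0,1,0).
For λ=-2: eigenvector (-2,1,3).
General solution: K_1e^(t)(1,0,-1) + K_2e^(2t)(0,1,0) + K_3e^(-2t)(-2,1,3).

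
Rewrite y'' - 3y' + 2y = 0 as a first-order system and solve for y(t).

Let x_1 = y, x_2 = y'. Then x_1' = x_2 and x_2' = -2x_1 + 3x_2.
A = [[0,1],[-2,3]]; det(A-λI) = λ^2 - 3λ + 2.
Eigenvalues λ = 2, 1 with eigenvectors (1,2), (1,1).

y(t) = K_1e^(2t) + K_2e^(t)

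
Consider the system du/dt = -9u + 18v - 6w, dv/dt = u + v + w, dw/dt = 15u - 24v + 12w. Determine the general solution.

u(t) = c_1e^(-3t) + c_2e^(3t), v(t) = c_2e^(3t) + c_3e^(4t), w(t) = -c_1e^(-3t) + c_2e^(3t) + 3c_3e^(4t)

Coefficient matrix A = [[-9, 18, -6], [1, 1, 1], [15, -24, 12]].
det(A - λI) = 0 gives eigenvalues λ = -3, 3, 4.
For λ=-3: eigenvector (1,0,-1).
For λ=3: eigenvector (1,1,1).
For λ=4: eigenvector (0,1,3).
General solution: c_1e^(-3t)(1,0,-1) + c_2e^(3t)(1,1,1) + c_3e^(4t)(0,1,3).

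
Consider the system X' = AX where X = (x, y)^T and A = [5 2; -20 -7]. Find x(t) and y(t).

Coefficient matrix A = [[5, 2], [-20, -7]].
Characteristic polynomial det(A - λI) = λ^2 + 2λ + 5 = 0.
Eigenvalues λ = -1 ± 2i (complex conjugate pair).
For λ=-1+2i: an eigenvector is (0,1) - i(1,-3) = (0 - i, 1 + 3i).
A real fundamental pair from Re and Im of e^((-1+2i)t)v: X_1 = e^(-t)(cos(2t)·(0,1) + sin(2t)·(1,-3)), X_2 = e^(-t)(sin(2t)·(0,1) - cos(2t)·(1,-3)).
General solution: C_1X_1 + C_2X_2.

x(t) = C_1e^(-t)sin(2t) - C_2e^(-t)cos(2t), y(t) = -3C_1e^(-t)sin(2t) + C_1e^(-t)cos(2t) + C_2e^(-t)sin(2t) + 3C_2e^(-t)cos(2t)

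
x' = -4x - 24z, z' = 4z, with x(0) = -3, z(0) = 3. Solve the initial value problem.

x(t) = -9e^(4t) + 6e^(-4t), z(t) = 3e^(4t)

Coefficient matrix A = [[-4, -24], [0, 4]].
Characteristic polynomial det(A - λI) = λ^2 - 16 = 0.
Eigenvalues λ = -4, 4.
For λ=-4: (A-λI) row 1 is [0, -24], so an eigenvector is (-1, 0).
For λ=4: (A-λI) row 1 is [-8, -24], so an eigenvector is (3, -1).
General solution: c_1e^(-4t)(-1,0) + c_2e^(4t)(3,-1).
Applying x(0)=-3, z(0)=3 gives c_1=-6, c_2=-3.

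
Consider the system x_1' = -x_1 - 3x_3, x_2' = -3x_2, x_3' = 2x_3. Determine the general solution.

x_1(t) = -C_1e^(2t) + C_3e^(-t), x_2(t) = C_2e^(-3t), x_3(t) = C_1e^(2t)

Coefficient matrix A = [[-1, 0, -3], [0, -3, 0], [0, 0, 2]].
det(A - λI) = 0 gives eigenvalues λ = 2, -3, -1.
For λ=2: eigenvector (-1,0,1).
For λ=-3: eigenvector (0,1,0).
For λ=-1: eigenvector (1,0,0).
General solution: C_1e^(2t)(-1,0,1) + C_2e^(-3t)(0,1,0) + C_3e^(-t)(1,0,0).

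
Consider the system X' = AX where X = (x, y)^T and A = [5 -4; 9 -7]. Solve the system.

x(t) = 2C_1e^(-t) + 2C_2te^(-t) + C_2e^(-t), y(t) = 3C_1e^(-t) + 3C_2te^(-t) + C_2e^(-t)

Coefficient matrix A = [[5, -4], [9, -7]].
Characteristic polynomial det(A - λI) = λ^2 + 2λ + 1 = 0.
Single eigenvalue λ = -1 with algebraic multiplicity 2.
Eigenvector v = (2,3); generalized eigenvector w with (A-λI)w=v is (1,1).
General solution: e^(-t)[C_1·v + C_2·(t·v + w)].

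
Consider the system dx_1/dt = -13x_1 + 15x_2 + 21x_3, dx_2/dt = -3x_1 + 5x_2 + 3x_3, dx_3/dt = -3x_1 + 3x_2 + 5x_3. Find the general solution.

x_1(t) = c_1e^(2t) + 4c_2e^(-4t) + 3c_3e^(-t), x_2(t) = c_1e^(2t) + c_2e^(-4t) + c_3e^(-t), x_3(t) = c_2e^(-4t) + c_3e^(-t)

Coefficient matrix A = [[-13, 15, 21], [-3, 5, 3], [-3, 3, 5]].
det(A - λI) = 0 gives eigenvalues λ = 2, -4, -1.
For λ=2: eigenvector (1,1,0).
For λ=-4: eigenvector (4,1,1).
For λ=-1: eigenvector (3,1,1).
General solution: c_1e^(2t)(1,1,0) + c_2e^(-4t)(4,1,1) + c_3e^(-t)(3,1,1).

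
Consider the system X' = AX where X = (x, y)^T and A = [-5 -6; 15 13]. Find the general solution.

x(t) = K_1e^(4t)sin(3t) - K_1e^(4t)cos(3t) - K_2e^(4t)sin(3t) - K_2e^(4t)cos(3t), y(t) = -2K_1e^(4t)sin(3t) + K_1e^(4t)cos(3t) + K_2e^(4t)sin(3t) + 2K_2e^(4t)cos(3t)

Coefficient matrix A = [[-5, -6], [15, 13]].
Characteristic polynomial det(A - λI) = λ^2 - 8λ + 25 = 0.
Eigenvalues λ = 4 ± 3i (complex conjugate pair).
For λ=4+3i: an eigenvector is (-1,1) - i(1,-2) = (-1 - i, 1 + 2i).
A real fundamental pair from Re and Im of e^((4+3i)t)v: X_1 = e^(4t)(cos(3t)·(-1,1) + sin(3t)·(1,-2)), X_2 = e^(4t)(sin(3t)·(-1,1) - cos(3t)·(1,-2)).
General solution: K_1X_1 + K_2X_2.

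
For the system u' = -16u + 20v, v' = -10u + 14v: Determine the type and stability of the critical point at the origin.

saddle

A = [[-16,20],[-10,14]]; det(A-λI) = λ^2 + 2λ - 24.
λ = -6, 4: opposite signs.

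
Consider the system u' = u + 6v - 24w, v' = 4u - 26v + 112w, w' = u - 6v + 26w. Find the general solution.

u(t) = -c_2e^(t) - 2c_3e^(-2t), v(t) = 4c_1e^(2t) + 4c_2e^(t) + 9c_3e^(-2t), w(t) = c_1e^(2t) + c_2e^(t) + 2c_3e^(-2t)

Coefficient matrix A = [[1, 6, -24], [4, -26, 112], [1, -6, 26]].
det(A - λI) = 0 gives eigenvalues λ = 2, 1, -2.
For λ=2: eigenvector (0,4,1).
For λ=1: eigenvector (-1,4,1).
For λ=-2: eigenvector (-2,9,2).
General solution: c_1e^(2t)(0,4,1) + c_2e^(t)(-1,4,1) + c_3e^(-2t)(-2,9,2).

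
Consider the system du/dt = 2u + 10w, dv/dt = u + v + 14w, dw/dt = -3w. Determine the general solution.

u(t) = C_1e^(2t) - 2C_3e^(-3t), v(t) = C_1e^(2t) + C_2e^(t) - 3C_3e^(-3t), w(t) = C_3e^(-3t)

Coefficient matrix A = [[2, 0, 10], [1, 1, 14], [0, 0, -3]].
det(A - λI) = 0 gives eigenvalues λ = 2, 1, -3.
For λ=2: eigenvector (1,1,0).
For λ=1: eigenvector (0,1,0).
For λ=-3: eigenvector (-2,-3,1).
General solution: C_1e^(2t)(1,1,0) + C_2e^(t)(0,1,0) + C_3e^(-3t)(-2,-3,1).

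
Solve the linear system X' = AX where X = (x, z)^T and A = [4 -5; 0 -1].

x(t) = K_1e^(-t) - K_2e^(4t), z(t) = K_1e^(-t)

Coefficient matrix A = [[4, -5], [0, -1]].
Characteristic polynomial det(A - λI) = λ^2 - 3λ - 4 = 0.
Eigenvalues λ = -1, 4.
For λ=-1: (A-λI) row 1 is [5, -5], so an eigenvector is (1, 1).
For λ=4: (A-λI) row 1 is [0, -5], so an eigenvector is (-1, 0).
General solution: K_1e^(-t)(1,1) + K_2e^(4t)(-1,0).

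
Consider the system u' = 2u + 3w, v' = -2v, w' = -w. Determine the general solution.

u(t) = K_2e^(2t) - K_3e^(-t), v(t) = K_1e^(-2t), w(t) = K_3e^(-t)

Coefficient matrix A = [[2, 0, 3], [0, -2, 0], [0, 0, -1]].
det(A - λI) = 0 gives eigenvalues λ = -2, 2, -1.
For λ=-2: eigenvector (0,1,0).
For λ=2: eigenvector (1,0,0).
For λ=-1: eigenvector (-1,0,1).
General solution: K_1e^(-2t)(0,1,0) + K_2e^(2t)(1,0,0) + K_3e^(-t)(-1,0,1).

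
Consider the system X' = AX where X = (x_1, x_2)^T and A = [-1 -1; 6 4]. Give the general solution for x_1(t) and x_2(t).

x_1(t) = K_1e^(2t) + K_2e^(t), x_2(t) = -3K_1e^(2t) - 2K_2e^(t)

Coefficient matrix A = [[-1, -1], [6, 4]].
Characteristic polynomial det(A - λI) = λ^2 - 3λ + 2 = 0.
Eigenvalues λ = 2, 1.
For λ=2: (A-λI) row 1 is [-3, -1], so an eigenvector is (1, -3).
For λ=1: (A-λI) row 1 is [-2, -1], so an eigenvector is (1, -2).
General solution: K_1e^(2t)(1,-3) + K_2e^(t)(1,-2).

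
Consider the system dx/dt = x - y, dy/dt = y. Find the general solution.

x(t) = -c_1e^(t) - c_2te^(t) + 3c_2e^(t), y(t) = c_2e^(t)

Coefficient matrix A = [[1, -1], [0, 1]].
Characteristic polynomial det(A - λI) = λ^2 - 2λ + 1 = 0.
Single eigenvalue λ = 1 with algebraic multiplicity 2.
Eigenvector v = (-1,0); generalized eigenvector w with (A-λI)w=v is (3,1).
General solution: e^(t)[c_1·v + c_2·(t·v + w)].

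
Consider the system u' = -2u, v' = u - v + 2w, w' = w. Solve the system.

Coefficient matrix A = [[-2, 0, 0], [1, -1, 2], [0, 0, 1]].
det(A - λI) = 0 gives eigenvalues λ = -2, 1, -1.
For λ=-2: eigenvector (1,-1,0).
For λ=1: eigenvector (0,-1,-1).
For λ=-1: eigenvector (0,1,0).
General solution: c_1e^(-2t)(1,-1,0) + c_2e^(t)(0,-1,-1) + c_3e^(-t)(0,1,0).

u(t) = c_1e^(-2t), v(t) = -c_1e^(-2t) - c_2e^(t) + c_3e^(-t), w(t) = -c_2e^(t)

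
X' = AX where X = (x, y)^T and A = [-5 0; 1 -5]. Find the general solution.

x(t) = -C_2e^(-5t), y(t) = -C_1e^(-5t) - C_2te^(-5t) - 2C_2e^(-5t)

Coefficient matrix A = [[-5, 0], [1, -5]].
Characteristic polynomial det(A - λI) = λ^2 + 10λ + 25 = 0.
Single eigenvalue λ = -5 with algebraic multiplicity 2.
Eigenvector v = (0,-1); generalized eigenvector w with (A-λI)w=v is (-1,-2).
General solution: e^(-5t)[C_1·v + C_2·(t·v + w)].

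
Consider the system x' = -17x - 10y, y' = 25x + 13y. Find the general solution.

x(t) = c_1e^(-2t)sin(5t) - c_1e^(-2t)cos(5t) - c_2e^(-2t)sin(5t) - c_2e^(-2t)cos(5t), y(t) = -2c_1e^(-2t)sin(5t) + c_1e^(-2t)cos(5t) + c_2e^(-2t)sin(5t) + 2c_2e^(-2t)cos(5t)

Coefficient matrix A = [[-17, -10], [25, 13]].
Characteristic polynomial det(A - λI) = λ^2 + 4λ + 29 = 0.
Eigenvalues λ = -2 ± 5i (complex conjugate pair).
For λ=-2+5i: an eigenvector is (-1,1) - i(1,-2) = (-1 - i, 1 + 2i).
A real fundamental pair from Re and Im of e^((-2+5i)t)v: X_1 = e^(-2t)(cos(5t)·(-1,1) + sin(5t)·(1,-2)), X_2 = e^(-2t)(sin(5t)·(-1,1) - cos(5t)·(1,-2)).
General solution: c_1X_1 + c_2X_2.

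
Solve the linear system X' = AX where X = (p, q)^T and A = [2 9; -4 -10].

p(t) = 3c_1e^(-4t) + 3c_2te^(-4t) + 2c_2e^(-4t), q(t) = -2c_1e^(-4t) - 2c_2te^(-4t) - c_2e^(-4t)

Coefficient matrix A = [[2, 9], [-4, -10]].
Characteristic polynomial det(A - λI) = λ^2 + 8λ + 16 = 0.
Single eigenvalue λ = -4 with algebraic multiplicity 2.
Eigenvector v = (3,-2); generalized eigenvector w with (A-λI)w=v is (2,-1).
General solution: e^(-4t)[c_1·v + c_2·(t·v + w)].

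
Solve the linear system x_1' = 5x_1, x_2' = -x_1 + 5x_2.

Coefficient matrix A = [[5, 0], [-1, 5]].
Characteristic polynomial det(A - λI) = λ^2 - 10λ + 25 = 0.
Single eigenvalue λ = 5 with algebraic multiplicity 2.
Eigenvector v = (0,-1); generalized eigenvector w with (A-λI)w=v is (1,-3).
General solution: e^(5t)[K_1·v + K_2·(t·v + w)].

x_1(t) = K_2e^(5t), x_2(t) = -K_1e^(5t) - K_2te^(5t) - 3K_2e^(5t)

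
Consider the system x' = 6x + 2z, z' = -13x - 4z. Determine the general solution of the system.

x(t) = -K_1e^(t)sin(t) + K_1e^(t)cos(t) + K_2e^(t)sin(t) + K_2e^(t)cos(t), z(t) = 2K_1e^(t)sin(t) - 3K_1e^(t)cos(t) - 3K_2e^(t)sin(t) - 2K_2e^(t)cos(t)

Coefficient matrix A = [[6, 2], [-13, -4]].
Characteristic polynomial det(A - λI) = λ^2 - 2λ + 2 = 0.
Eigenvalues λ = 1 ± i (complex conjugate pair).
For λ=1+i: an eigenvector is (1,-3) - i(-1,2) = (1 + i, -3 - 2i).
A real fundamental pair from Re and Im of e^((1+i)t)v: X_1 = e^(t)(cos(t)·(1,-3) + sin(t)·(-1,2)), X_2 = e^(t)(sin(t)·(1,-3) - cos(t)·(-1,2)).
General solution: K_1X_1 + K_2X_2.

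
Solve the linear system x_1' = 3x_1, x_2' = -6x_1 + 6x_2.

x_1(t) = -c_1e^(3t), x_2(t) = -2c_1e^(3t) + c_2e^(6t)

Coefficient matrix A = [[3, 0], [-6, 6]].
Characteristic polynomial det(A - λI) = λ^2 - 9λ + 18 = 0.
Eigenvalues λ = 3, 6.
For λ=3: (A-λI) row 2 is [-6, 3], so an eigenvector is (-1, -2).
For λ=6: (A-λI) row 1 is [-3, 0], so an eigenvector is (0, 1).
General solution: c_1e^(3t)(-1,-2) + c_2e^(6t)(0,1).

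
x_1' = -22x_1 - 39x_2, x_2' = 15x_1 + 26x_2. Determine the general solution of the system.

x_1(t) = 3c_1e^(2t)sin(3t) - 2c_1e^(2t)cos(3t) - 2c_2e^(2t)sin(3t) - 3c_2e^(2t)cos(3t), x_2(t) = -2c_1e^(2t)sin(3t) + c_1e^(2t)cos(3t) + c_2e^(2t)sin(3t) + 2c_2e^(2t)cos(3t)

Coefficient matrix A = [[-22, -39], [15, 26]].
Characteristic polynomial det(A - λI) = λ^2 - 4λ + 13 = 0.
Eigenvalues λ = 2 ± 3i (complex conjugate pair).
For λ=2+3i: an eigenvector is (-2,1) - i(3,-2) = (-2 - 3i, 1 + 2i).
A real fundamental pair from Re and Im of e^((2+3i)t)v: X_1 = e^(2t)(cos(3t)·(-2,1) + sin(3t)·(3,-2)), X_2 = e^(2t)(sin(3t)·(-2,1) - cos(3t)·(3,-2)).
General solution: c_1X_1 + c_2X_2.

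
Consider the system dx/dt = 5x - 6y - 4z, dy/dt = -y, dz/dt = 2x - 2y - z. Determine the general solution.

x(t) = c_1e^(t) + c_2e^(-t) + 2c_3e^(3t), y(t) = c_2e^(-t), z(t) = c_1e^(t) + c_3e^(3t)

Coefficient matrix A = [[5, -6, -4], [0, -1, 0], [2, -2, -1]].
det(A - λI) = 0 gives eigenvalues λ = 1, -1, 3.
For λ=1: eigenvector (1,0,1).
For λ=-1: eigenvector (1,1,0).
For λ=3: eigenvector (2,0,1).
General solution: c_1e^(t)(1,0,1) + c_2e^(-t)(1,1,0) + c_3e^(3t)(2,0,1).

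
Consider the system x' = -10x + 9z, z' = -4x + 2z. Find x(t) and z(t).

Coefficient matrix A = [[-10, 9], [-4, 2]].
Characteristic polynomial det(A - λI) = λ^2 + 8λ + 16 = 0.
Single eigenvalue λ = -4 with algebraic multiplicity 2.
Eigenvector v = (3,2); generalized eigenvector w with (A-λI)w=v is (1,1).
General solution: e^(-4t)[C_1·v + C_2·(t·v + w)].

x(t) = 3C_1e^(-4t) + 3C_2te^(-4t) + C_2e^(-4t), z(t) = 2C_1e^(-4t) + 2C_2te^(-4t) + C_2e^(-4t)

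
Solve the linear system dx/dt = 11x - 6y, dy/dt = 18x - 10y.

Coefficient matrix A = [[11, -6], [18, -10]].
Characteristic polynomial det(A - λI) = λ^2 - λ - 2 = 0.
Eigenvalues λ = -1, 2.
For λ=-1: (A-λI) row 1 is [12, -6], so an eigenvector is (1, 2).
For λ=2: (A-λI) row 1 is [9, -6], so an eigenvector is (-2, -3).
General solution: c_1e^(-t)(1,2) + c_2e^(2t)(-2,-3).

x(t) = c_1e^(-t) - 2c_2e^(2t), y(t) = 2c_1e^(-t) - 3c_2e^(2t)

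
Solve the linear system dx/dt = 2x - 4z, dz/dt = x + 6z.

Coefficient matrix A = [[2, -4], [1, 6]].
Characteristic polynomial det(A - λI) = λ^2 - 8λ + 16 = 0.
Single eigenvalue λ = 4 with algebraic multiplicity 2.
Eigenvector v = (2,-1); generalized eigenvector w with (A-λI)w=v is (3,-2).
General solution: e^(4t)[c_1·v + c_2·(t·v + w)].

x(t) = 2c_1e^(4t) + 2c_2te^(4t) + 3c_2e^(4t), z(t) = -c_1e^(4t) - c_2te^(4t) - 2c_2e^(4t)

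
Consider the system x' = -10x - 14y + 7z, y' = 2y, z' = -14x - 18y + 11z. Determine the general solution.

x(t) = K_1e^(4t) - K_3e^(-3t), y(t) = K_2e^(2t), z(t) = 2K_1e^(4t) + 2K_2e^(2t) - K_3e^(-3t)

Coefficient matrix A = [[-10, -14, 7], [0, 2, 0], [-14, -18, 11]].
det(A - λI) = 0 gives eigenvalues λ = 4, 2, -3.
For λ=4: eigenvector (1,0,2).
For λ=2: eigenvector (0,1,2).
For λ=-3: eigenvector (-1,0,-1).
General solution: K_1e^(4t)(1,0,2) + K_2e^(2t)(0,1,2) + K_3e^(-3t)(-1,0,-1).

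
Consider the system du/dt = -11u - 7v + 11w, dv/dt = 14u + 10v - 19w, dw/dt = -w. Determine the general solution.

u(t) = K_1e^(-4t) - K_2e^(3t) - K_3e^(-t), v(t) = -K_1e^(-4t) + 2K_2e^(3t) + 3K_3e^(-t), w(t) = K_3e^(-t)

Coefficient matrix A = [[-11, -7, 11], [14, 10, -19], [0, 0, -1]].
det(A - λI) = 0 gives eigenvalues λ = -4, 3, -1.
For λ=-4: eigenvector (1,-1,0).
For λ=3: eigenvector (-1,2,0).
For λ=-1: eigenvector (-1,3,1).
General solution: K_1e^(-4t)(1,-1,0) + K_2e^(3t)(-1,2,0) + K_3e^(-t)(-1,3,1).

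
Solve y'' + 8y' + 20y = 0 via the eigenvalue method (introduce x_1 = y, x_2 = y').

Let x_1 = y, x_2 = y'. Then x_1' = x_2 and x_2' = -20x_1 - 8x_2.
A = [[0,1],[-20,-8]]; det(A-λI) = λ^2 + 8λ + 20.
Eigenvalues λ = -4 ± 2i.

y(t) = K_1e^(-4t)cos(2t) + K_2e^(-4t)sin(2t)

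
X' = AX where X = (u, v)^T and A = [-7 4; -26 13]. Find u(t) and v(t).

u(t) = -c_1e^(3t)sin(2t) - c_1e^(3t)cos(2t) - c_2e^(3t)sin(2t) + c_2e^(3t)cos(2t), v(t) = -2c_1e^(3t)sin(2t) - 3c_1e^(3t)cos(2t) - 3c_2e^(3t)sin(2t) + 2c_2e^(3t)cos(2t)

Coefficient matrix A = [[-7, 4], [-26, 13]].
Characteristic polynomial det(A - λI) = λ^2 - 6λ + 13 = 0.
Eigenvalues λ = 3 ± 2i (complex conjugate pair).
For λ=3+2i: an eigenvector is (-1,-3) - i(-1,-2) = (-1 + i, -3 + 2i).
A real fundamental pair from Re and Im of e^((3+2i)t)v: X_1 = e^(3t)(cos(2t)·(-1,-3) + sin(2t)·(-1,-2)), X_2 = e^(3t)(sin(2t)·(-1,-3) - cos(2t)·(-1,-2)).
General solution: c_1X_1 + c_2X_2.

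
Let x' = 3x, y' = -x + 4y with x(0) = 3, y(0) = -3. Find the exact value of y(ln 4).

A = [[3,0],[-1,4]]; eigenvalues λ = 4, 3.
Eigenvectors: (0,-1) for λ=4, (1,1) for λ=3.
From the initial condition, c_1 = 6, c_2 = 3.
y(ln 4) = (6)(4^4)(-1) + (3)(4^3)(1) = -1344.

-1344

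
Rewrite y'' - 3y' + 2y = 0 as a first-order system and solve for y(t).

Let x_1 = y, x_2 = y'. Then x_1' = x_2 and x_2' = -2x_1 + 3x_2.
A = [[0,1],[-2,3]]; det(A-λI) = λ^2 - 3λ + 2.
Eigenvalues λ = 1, 2 with eigenvectors (1,1), (1,2).

y(t) = C_1e^(t) + C_2e^(2t)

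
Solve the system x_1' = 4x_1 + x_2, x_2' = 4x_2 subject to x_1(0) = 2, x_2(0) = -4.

x_1(t) = -4te^(4t) + 2e^(4t), x_2(t) = -4e^(4t)

Coefficient matrix A = [[4, 1], [0, 4]].
Characteristic polynomial det(A - λI) = λ^2 - 8λ + 16 = 0.
Single eigenvalue λ = 4 with algebraic multiplicity 2.
Eigenvector v = (1,0); generalized eigenvector w with (A-λI)w=v is (-3,1).
General solution: e^(4t)[C_1·v + C_2·(t·v + w)].
Applying x_1(0)=2, x_2(0)=-4 gives C_1=-10, C_2=-4.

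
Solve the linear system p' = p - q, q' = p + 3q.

p(t) = c_1e^(2t) + c_2te^(2t), q(t) = -c_1e^(2t) - c_2te^(2t) - c_2e^(2t)

Coefficient matrix A = [[1, -1], [1, 3]].
Characteristic polynomial det(A - λI) = λ^2 - 4λ + 4 = 0.
Single eigenvalue λ = 2 with algebraic multiplicity 2.
Eigenvector v = (1,-1); generalized eigenvector w with (A-λI)w=v is (0,-1).
General solution: e^(2t)[c_1·v + c_2·(t·v + w)].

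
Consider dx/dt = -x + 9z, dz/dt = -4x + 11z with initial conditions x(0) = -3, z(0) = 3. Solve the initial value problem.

x(t) = 45te^(5t) - 3e^(5t), z(t) = 30te^(5t) + 3e^(5t)

Coefficient matrix A = [[-1, 9], [-4, 11]].
Characteristic polynomial det(A - λI) = λ^2 - 10λ + 25 = 0.
Single eigenvalue λ = 5 with algebraic multiplicity 2.
Eigenvector v = (3,2); generalized eigenvector w with (A-λI)w=v is (-2,-1).
General solution: e^(5t)[K_1·v + K_2·(t·v + w)].
Applying x(0)=-3, z(0)=3 gives K_1=9, K_2=15.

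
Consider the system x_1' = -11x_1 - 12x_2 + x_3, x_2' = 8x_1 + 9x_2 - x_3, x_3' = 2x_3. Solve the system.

x_1(t) = 3K_1e^(-3t) - K_2e^(t) + K_3e^(2t), x_2(t) = -2K_1e^(-3t) + K_2e^(t) - K_3e^(2t), x_3(t) = K_3e^(2t)

Coefficient matrix A = [[-11, -12, 1], [8, 9, -1], [0, 0, 2]].
det(A - λI) = 0 gives eigenvalues λ = -3, 1, 2.
For λ=-3: eigenvector (3,-2,0).
For λ=1: eigenvector (-1,1,0).
For λ=2: eigenvector (1,-1,1).
General solution: K_1e^(-3t)(3,-2,0) + K_2e^(t)(-1,1,0) + K_3e^(2t)(1,-1,1).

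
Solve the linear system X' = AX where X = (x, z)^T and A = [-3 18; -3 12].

Coefficient matrix A = [[-3, 18], [-3, 12]].
Characteristic polynomial det(A - λI) = λ^2 - 9λ + 18 = 0.
Eigenvalues λ = 3, 6.
For λ=3: (A-λI) row 1 is [-6, 18], so an eigenvector is (3, 1).
For λ=6: (A-λI) row 1 is [-9, 18], so an eigenvector is (2, 1).
General solution: C_1e^(3t)(3,1) + C_2e^(6t)(2,1).

x(t) = 3C_1e^(3t) + 2C_2e^(6t), z(t) = C_1e^(3t) + C_2e^(6t)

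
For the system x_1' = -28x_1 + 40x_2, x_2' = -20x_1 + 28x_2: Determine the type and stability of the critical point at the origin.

A = [[-28,40],[-20,28]]; det(A-λI) = λ^2 + 16.
λ = 0 ± 4i: zero real part.

center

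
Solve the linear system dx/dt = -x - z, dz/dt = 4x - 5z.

x(t) = -C_1e^(-3t) - C_2te^(-3t), z(t) = -2C_1e^(-3t) - 2C_2te^(-3t) + C_2e^(-3t)

Coefficient matrix A = [[-1, -1], [4, -5]].
Characteristic polynomial det(A - λI) = λ^2 + 6λ + 9 = 0.
Single eigenvalue λ = -3 with algebraic multiplicity 2.
Eigenvector v = (-1,-2); generalized eigenvector w with (A-λI)w=v is (0,1).
General solution: e^(-3t)[C_1·v + C_2·(t·v + w)].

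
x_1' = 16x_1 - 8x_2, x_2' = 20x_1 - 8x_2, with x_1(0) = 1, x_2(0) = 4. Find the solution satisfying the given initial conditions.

Coefficient matrix A = [[16, -8], [20, -8]].
Characteristic polynomial det(A - λI) = λ^2 - 8λ + 32 = 0.
Eigenvalues λ = 4 ± 4i (complex conjugate pair).
For λ=4+4i: an eigenvector is (-1,-1) - i(-1,-2) = (-1 + i, -1 + 2i).
A real fundamental pair from Re and Im of e^((4+4i)t)v: X_1 = e^(4t)(cos(4t)·(-1,-1) + sin(4t)·(-1,-2)), X_2 = e^(4t)(sin(4t)·(-1,-1) - cos(4t)·(-1,-2)).
General solution: K_1X_1 + K_2X_2.
Applying x_1(0)=1, x_2(0)=4 gives K_1=2, K_2=3.

x_1(t) = -5e^(4t)sin(4t) + e^(4t)cos(4t), x_2(t) = -7e^(4t)sin(4t) + 4e^(4t)cos(4t)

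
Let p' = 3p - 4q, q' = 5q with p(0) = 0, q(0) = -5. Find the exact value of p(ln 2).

A = [[3,-4],[0,5]]; eigenvalues λ = 5, 3.
Eigenvectors: (2,-1) for λ=5, (1,0) for λ=3.
From the initial condition, c_1 = 5, c_2 = -10.
p(ln 2) = (5)(2^5)(2) + (-10)(2^3)(1) = 240.

240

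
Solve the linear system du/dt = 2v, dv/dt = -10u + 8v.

u(t) = c_1e^(4t)cos(2t) + c_2e^(4t)sin(2t), v(t) = -c_1e^(4t)sin(2t) + 2c_1e^(4t)cos(2t) + 2c_2e^(4t)sin(2t) + c_2e^(4t)cos(2t)

Coefficient matrix A = [[0, 2], [-10, 8]].
Characteristic polynomial det(A - λI) = λ^2 - 8λ + 20 = 0.
Eigenvalues λ = 4 ± 2i (complex conjugate pair).
For λ=4+2i: an eigenvector is (1,2) - i(0,-1) = (1, 2 + i).
A real fundamental pair from Re and Im of e^((4+2i)t)v: X_1 = e^(4t)(cos(2t)·(1,2) + sin(2t)·(0,-1)), X_2 = e^(4t)(sin(2t)·(1,2) - cos(2t)·(0,-1)).
General solution: c_1X_1 + c_2X_2.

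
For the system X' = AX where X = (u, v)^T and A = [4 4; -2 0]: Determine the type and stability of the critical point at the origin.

A = [[4,4],[-2,0]]; det(A-λI) = λ^2 - 4λ + 8.
λ = 2 ± 2i: positive real part.

unstable spiral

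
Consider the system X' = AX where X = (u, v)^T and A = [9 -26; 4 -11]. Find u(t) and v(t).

u(t) = 3c_1e^(-t)sin(2t) - 2c_1e^(-t)cos(2t) - 2c_2e^(-t)sin(2t) - 3c_2e^(-t)cos(2t), v(t) = c_1e^(-t)sin(2t) - c_1e^(-t)cos(2t) - c_2e^(-t)sin(2t) - c_2e^(-t)cos(2t)

Coefficient matrix A = [[9, -26], [4, -11]].
Characteristic polynomial det(A - λI) = λ^2 + 2λ + 5 = 0.
Eigenvalues λ = -1 ± 2i (complex conjugate pair).
For λ=-1+2i: an eigenvector is (-2,-1) - i(3,1) = (-2 - 3i, -1 - i).
A real fundamental pair from Re and Im of e^((-1+2i)t)v: X_1 = e^(-t)(cos(2t)·(-2,-1) + sin(2t)·(3,1)), X_2 = e^(-t)(sin(2t)·(-2,-1) - cos(2t)·(3,1)).
General solution: c_1X_1 + c_2X_2.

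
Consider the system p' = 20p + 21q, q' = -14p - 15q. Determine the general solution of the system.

p(t) = 3C_1e^(6t) - C_2e^(-t), q(t) = -2C_1e^(6t) + C_2e^(-t)

Coefficient matrix A = [[20, 21], [-14, -15]].
Characteristic polynomial det(A - λI) = λ^2 - 5λ - 6 = 0.
Eigenvalues λ = 6, -1.
For λ=6: (A-λI) row 1 is [14, 21], so an eigenvector is (3, -2).
For λ=-1: (A-λI) row 1 is [21, 21], so an eigenvector is (-1, 1).
General solution: C_1e^(6t)(3,-2) + C_2e^(-t)(-1,1).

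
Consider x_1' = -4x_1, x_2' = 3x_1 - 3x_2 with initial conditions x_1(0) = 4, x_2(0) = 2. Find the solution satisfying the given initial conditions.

Coefficient matrix A = [[-4, 0], [3, -3]].
Characteristic polynomial det(A - λI) = λ^2 + 7λ + 12 = 0.
Eigenvalues λ = -4, -3.
For λ=-4: (A-λI) row 2 is [3, 1], so an eigenvector is (-1, 3).
For λ=-3: (A-λI) row 1 is [-1, 0], so an eigenvector is (0, -1).
General solution: c_1e^(-4t)(-1,3) + c_2e^(-3t)(0,-1).
Applying x_1(0)=4, x_2(0)=2 gives c_1=-4, c_2=-14.

x_1(t) = 4e^(-4t), x_2(t) = 14e^(-3t) - 12e^(-4t)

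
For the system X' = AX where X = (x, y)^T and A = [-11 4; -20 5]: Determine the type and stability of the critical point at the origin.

A = [[-11,4],[-20,5]]; det(A-λI) = λ^2 + 6λ + 25.
λ = -3 ± 4i: negative real part.

stable spiral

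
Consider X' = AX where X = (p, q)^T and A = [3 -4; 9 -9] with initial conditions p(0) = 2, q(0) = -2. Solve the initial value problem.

Coefficient matrix A = [[3, -4], [9, -9]].
Characteristic polynomial det(A - λI) = λ^2 + 6λ + 9 = 0.
Single eigenvalue λ = -3 with algebraic multiplicity 2.
Eigenvector v = (2,3); generalized eigenvector w with (A-λI)w=v is (1,1).
General solution: e^(-3t)[C_1·v + C_2·(t·v + w)].
Applying p(0)=2, q(0)=-2 gives C_1=-4, C_2=10.

p(t) = 20te^(-3t) + 2e^(-3t), q(t) = 30te^(-3t) - 2e^(-3t)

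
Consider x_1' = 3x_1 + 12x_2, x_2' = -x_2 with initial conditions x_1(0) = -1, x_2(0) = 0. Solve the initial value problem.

x_1(t) = -e^(3t), x_2(t) = 0

Coefficient matrix A = [[3, 12], [0, -1]].
Characteristic polynomial det(A - λI) = λ^2 - 2λ - 3 = 0.
Eigenvalues λ = -1, 3.
For λ=-1: (A-λI) row 1 is [4, 12], so an eigenvector is (-3, 1).
For λ=3: (A-λI) row 1 is [0, 12], so an eigenvector is (1, 0).
General solution: c_1e^(-t)(-3,1) + c_2e^(3t)(1,0).
Applying x_1(0)=-1, x_2(0)=0 gives c_1=0, c_2=-1.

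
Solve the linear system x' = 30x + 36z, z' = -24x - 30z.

Coefficient matrix A = [[30, 36], [-24, -30]].
Characteristic polynomial det(A - λI) = λ^2 - 36 = 0.
Eigenvalues λ = 6, -6.
For λ=6: (A-λI) row 1 is [24, 36], so an eigenvector is (3, -2).
For λ=-6: (A-λI) row 1 is [36, 36], so an eigenvector is (-1, 1).
General solution: K_1e^(6t)(3,-2) + K_2e^(-6t)(-1,1).

x(t) = 3K_1e^(6t) - K_2e^(-6t), z(t) = -2K_1e^(6t) + K_2e^(-6t)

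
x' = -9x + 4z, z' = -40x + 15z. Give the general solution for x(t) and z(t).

Coefficient matrix A = [[-9, 4], [-40, 15]].
Characteristic polynomial det(A - λI) = λ^2 - 6λ + 25 = 0.
Eigenvalues λ = 3 ± 4i (complex conjugate pair).
For λ=3+4i: an eigenvector is (-1,-3) - i(0,1) = (-1, -3 - i).
A real fundamental pair from Re and Im of e^((3+4i)t)v: X_1 = e^(3t)(cos(4t)·(-1,-3) + sin(4t)·(0,1)), X_2 = e^(3t)(sin(4t)·(-1,-3) - cos(4t)·(0,1)).
General solution: K_1X_1 + K_2X_2.

x(t) = -K_1e^(3t)cos(4t) - K_2e^(3t)sin(4t), z(t) = K_1e^(3t)sin(4t) - 3K_1e^(3t)cos(4t) - 3K_2e^(3t)sin(4t) - K_2e^(3t)cos(4t)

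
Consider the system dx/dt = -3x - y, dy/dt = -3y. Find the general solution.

Coefficient matrix A = [[-3, -1], [0, -3]].
Characteristic polynomial det(A - λI) = λ^2 + 6λ + 9 = 0.
Single eigenvalue λ = -3 with algebraic multiplicity 2.
Eigenvector v = (1,0); generalized eigenvector w with (A-λI)w=v is (-2,-1).
General solution: e^(-3t)[c_1·v + c_2·(t·v + w)].

x(t) = c_1e^(-3t) + c_2te^(-3t) - 2c_2e^(-3t), y(t) = -c_2e^(-3t)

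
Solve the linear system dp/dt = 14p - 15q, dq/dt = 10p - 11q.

Coefficient matrix A = [[14, -15], [10, -11]].
Characteristic polynomial det(A - λI) = λ^2 - 3λ - 4 = 0.
Eigenvalues λ = 4, -1.
For λ=4: (A-λI) row 1 is [10, -15], so an eigenvector is (-3, -2).
For λ=-1: (A-λI) row 1 is [15, -15], so an eigenvector is (-1, -1).
General solution: K_1e^(4t)(-3,-2) + K_2e^(-t)(-1,-1).

p(t) = -3K_1e^(4t) - K_2e^(-t), q(t) = -2K_1e^(4t) - K_2e^(-t)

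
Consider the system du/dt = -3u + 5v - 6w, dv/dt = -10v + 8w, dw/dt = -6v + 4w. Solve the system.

u(t) = C_1e^(-3t) - C_2e^(-2t) - 2C_3e^(-4t), v(t) = C_2e^(-2t) + 4C_3e^(-4t), w(t) = C_2e^(-2t) + 3C_3e^(-4t)

Coefficient matrix A = [[-3, 5, -6], [0, -10, 8], [0, -6, 4]].
det(A - λI) = 0 gives eigenvalues λ = -3, -2, -4.
For λ=-3: eigenvector (1,0,0).
For λ=-2: eigenvector (-1,1,1).
For λ=-4: eigenvector (-2,4,3).
General solution: C_1e^(-3t)(1,0,0) + C_2e^(-2t)(-1,1,1) + C_3e^(-4t)(-2,4,3).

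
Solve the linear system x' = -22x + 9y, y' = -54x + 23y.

Coefficient matrix A = [[-22, 9], [-54, 23]].
Characteristic polynomial det(A - λI) = λ^2 - λ - 20 = 0.
Eigenvalues λ = 5, -4.
For λ=5: (A-λI) row 1 is [-27, 9], so an eigenvector is (-1, -3).
For λ=-4: (A-λI) row 1 is [-18, 9], so an eigenvector is (-1, -2).
General solution: C_1e^(5t)(-1,-3) + C_2e^(-4t)(-1,-2).

x(t) = -C_1e^(5t) - C_2e^(-4t), y(t) = -3C_1e^(5t) - 2C_2e^(-4t)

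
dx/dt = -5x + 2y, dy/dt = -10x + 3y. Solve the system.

Coefficient matrix A = [[-5, 2], [-10, 3]].
Characteristic polynomial det(A - λI) = λ^2 + 2λ + 5 = 0.
Eigenvalues λ = -1 ± 2i (complex conjugate pair).
For λ=-1+2i: an eigenvector is (0,-1) - i(-1,-2) = (0 + i, -1 + 2i).
A real fundamental pair from Re and Im of e^((-1+2i)t)v: X_1 = e^(-t)(cos(2t)·(0,-1) + sin(2t)·(-1,-2)), X_2 = e^(-t)(sin(2t)·(0,-1) - cos(2t)·(-1,-2)).
General solution: C_1X_1 + C_2X_2.

x(t) = -C_1e^(-t)sin(2t) + C_2e^(-t)cos(2t), y(t) = -2C_1e^(-t)sin(2t) - C_1e^(-t)cos(2t) - C_2e^(-t)sin(2t) + 2C_2e^(-t)cos(2t)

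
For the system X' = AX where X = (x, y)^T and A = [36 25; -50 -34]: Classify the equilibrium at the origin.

unstable spiral

A = [[36,25],[-50,-34]]; det(A-λI) = λ^2 - 2λ + 26.
λ = 1 ± 5i: positive real part.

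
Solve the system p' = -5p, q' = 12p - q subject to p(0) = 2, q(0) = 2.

Coefficient matrix A = [[-5, 0], [12, -1]].
Characteristic polynomial det(A - λI) = λ^2 + 6λ + 5 = 0.
Eigenvalues λ = -5, -1.
For λ=-5: (A-λI) row 2 is [12, 4], so an eigenvector is (-1, 3).
For λ=-1: (A-λI) row 1 is [-4, 0], so an eigenvector is (0, 1).
General solution: C_1e^(-5t)(-1,3) + C_2e^(-t)(0,1).
Applying p(0)=2, q(0)=2 gives C_1=-2, C_2=8.

p(t) = 2e^(-5t), q(t) = 8e^(-t) - 6e^(-5t)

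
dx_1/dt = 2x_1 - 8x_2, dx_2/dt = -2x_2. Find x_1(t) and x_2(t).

x_1(t) = 2K_1e^(-2t) - K_2e^(2t), x_2(t) = K_1e^(-2t)

Coefficient matrix A = [[2, -8], [0, -2]].
Characteristic polynomial det(A - λI) = λ^2 - 4 = 0.
Eigenvalues λ = -2, 2.
For λ=-2: (A-λI) row 1 is [4, -8], so an eigenvector is (2, 1).
For λ=2: (A-λI) row 1 is [0, -8], so an eigenvector is (-1, 0).
General solution: K_1e^(-2t)(2,1) + K_2e^(2t)(-1,0).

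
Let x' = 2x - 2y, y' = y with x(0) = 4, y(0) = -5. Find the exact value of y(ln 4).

-20

A = [[2,-2],[0,1]]; eigenvalues λ = 1, 2.
Eigenvectors: (2,1) for λ=1, (1,0) for λ=2.
From the initial condition, c_1 = -5, c_2 = 14.
y(ln 4) = (-5)(4^1)(1) + (14)(4^2)(0) = -20.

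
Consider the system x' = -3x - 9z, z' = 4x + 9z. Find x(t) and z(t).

Coefficient matrix A = [[-3, -9], [4, 9]].
Characteristic polynomial det(A - λI) = λ^2 - 6λ + 9 = 0.
Single eigenvalue λ = 3 with algebraic multiplicity 2.
Eigenvector v = (3,-2); generalized eigenvector w with (A-λI)w=v is (1,-1).
General solution: e^(3t)[c_1·v + c_2·(t·v + w)].

x(t) = 3c_1e^(3t) + 3c_2te^(3t) + c_2e^(3t), z(t) = -2c_1e^(3t) - 2c_2te^(3t) - c_2e^(3t)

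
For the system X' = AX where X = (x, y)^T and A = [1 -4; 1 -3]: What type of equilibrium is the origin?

stable improper node

A = [[1,-4],[1,-3]]; det(A-λI) = λ^2 + 2λ + 1.
repeated λ = -1 with a single eigenvector.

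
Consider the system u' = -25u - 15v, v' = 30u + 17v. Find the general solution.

u(t) = K_1e^(-4t)sin(3t) + 2K_1e^(-4t)cos(3t) + 2K_2e^(-4t)sin(3t) - K_2e^(-4t)cos(3t), v(t) = -K_1e^(-4t)sin(3t) - 3K_1e^(-4t)cos(3t) - 3K_2e^(-4t)sin(3t) + K_2e^(-4t)cos(3t)

Coefficient matrix A = [[-25, -15], [30, 17]].
Characteristic polynomial det(A - λI) = λ^2 + 8λ + 25 = 0.
Eigenvalues λ = -4 ± 3i (complex conjugate pair).
For λ=-4+3i: an eigenvector is (2,-3) - i(1,-1) = (2 - i, -3 + i).
A real fundamental pair from Re and Im of e^((-4+3i)t)v: X_1 = e^(-4t)(cos(3t)·(2,-3) + sin(3t)·(1,-1)), X_2 = e^(-4t)(sin(3t)·(2,-3) - cos(3t)·(1,-1)).
General solution: K_1X_1 + K_2X_2.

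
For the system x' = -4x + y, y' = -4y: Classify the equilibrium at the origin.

stable improper node

A = [[-4,1],[0,-4]]; det(A-λI) = λ^2 + 8λ + 16.
repeated λ = -4 with a single eigenvector.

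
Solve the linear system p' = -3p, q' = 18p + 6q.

Coefficient matrix A = [[-3, 0], [18, 6]].
Characteristic polynomial det(A - λI) = λ^2 - 3λ - 18 = 0.
Eigenvalues λ = 6, -3.
For λ=6: (A-λI) row 1 is [-9, 0], so an eigenvector is (0, 1).
For λ=-3: (A-λI) row 2 is [18, 9], so an eigenvector is (1, -2).
General solution: K_1e^(6t)(0,1) + K_2e^(-3t)(1,-2).

p(t) = K_2e^(-3t), q(t) = K_1e^(6t) - 2K_2e^(-3t)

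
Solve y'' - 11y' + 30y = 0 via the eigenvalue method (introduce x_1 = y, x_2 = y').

y(t) = c_1e^(6t) + c_2e^(5t)

Let x_1 = y, x_2 = y'. Then x_1' = x_2 and x_2' = -30x_1 + 11x_2.
A = [[0,1],[-30,11]]; det(A-λI) = λ^2 - 11λ + 30.
Eigenvalues λ = 6, 5 with eigenvectors (1,6), (1,5).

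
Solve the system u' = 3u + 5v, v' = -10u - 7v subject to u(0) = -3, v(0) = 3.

u(t) = -3e^(-2t)cos(5t), v(t) = 3e^(-2t)sin(5t) + 3e^(-2t)cos(5t)

Coefficient matrix A = [[3, 5], [-10, -7]].
Characteristic polynomial det(A - λI) = λ^2 + 4λ + 29 = 0.
Eigenvalues λ = -2 ± 5i (complex conjugate pair).
For λ=-2+5i: an eigenvector is (0,-1) - i(-1,1) = (0 + i, -1 - i).
A real fundamental pair from Re and Im of e^((-2+5i)t)v: X_1 = e^(-2t)(cos(5t)·(0,-1) + sin(5t)·(-1,1)), X_2 = e^(-2t)(sin(5t)·(0,-1) - cos(5t)·(-1,1)).
General solution: C_1X_1 + C_2X_2.
Applying u(0)=-3, v(0)=3 gives C_1=0, C_2=-3.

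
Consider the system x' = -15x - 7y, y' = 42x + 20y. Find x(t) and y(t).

x(t) = -K_1e^(-t) + K_2e^(6t), y(t) = 2K_1e^(-t) - 3K_2e^(6t)

Coefficient matrix A = [[-15, -7], [42, 20]].
Characteristic polynomial det(A - λI) = λ^2 - 5λ - 6 = 0.
Eigenvalues λ = -1, 6.
For λ=-1: (A-λI) row 1 is [-14, -7], so an eigenvector is (-1, 2).
For λ=6: (A-λI) row 1 is [-21, -7], so an eigenvector is (1, -3).
General solution: K_1e^(-t)(-1,2) + K_2e^(6t)(1,-3).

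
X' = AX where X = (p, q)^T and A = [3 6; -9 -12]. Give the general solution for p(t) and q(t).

Coefficient matrix A = [[3, 6], [-9, -12]].
Characteristic polynomial det(A - λI) = λ^2 + 9λ + 18 = 0.
Eigenvalues λ = -3, -6.
For λ=-3: (A-λI) row 1 is [6, 6], so an eigenvector is (-1, 1).
For λ=-6: (A-λI) row 1 is [9, 6], so an eigenvector is (2, -3).
General solution: C_1e^(-3t)(-1,1) + C_2e^(-6t)(2,-3).

p(t) = -C_1e^(-3t) + 2C_2e^(-6t), q(t) = C_1e^(-3t) - 3C_2e^(-6t)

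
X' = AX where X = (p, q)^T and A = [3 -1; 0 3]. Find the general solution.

Coefficient matrix A = [[3, -1], [0, 3]].
Characteristic polynomial det(A - λI) = λ^2 - 6λ + 9 = 0.
Single eigenvalue λ = 3 with algebraic multiplicity 2.
Eigenvector v = (-1,0); generalized eigenvector w with (A-λI)w=v is (3,1).
General solution: e^(3t)[K_1·v + K_2·(t·v + w)].

p(t) = -K_1e^(3t) - K_2te^(3t) + 3K_2e^(3t), q(t) = K_2e^(3t)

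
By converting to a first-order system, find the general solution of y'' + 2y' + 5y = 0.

y(t) = C_1e^(-t)cos(2t) + C_2e^(-t)sin(2t)

Let x_1 = y, x_2 = y'. Then x_1' = x_2 and x_2' = -5x_1 - 2x_2.
A = [[0,1],[-5,-2]]; det(A-λI) = λ^2 + 2λ + 5.
Eigenvalues λ = -1 ± 2i.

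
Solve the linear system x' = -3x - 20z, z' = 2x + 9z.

x(t) = 3C_1e^(3t)sin(2t) - C_1e^(3t)cos(2t) - C_2e^(3t)sin(2t) - 3C_2e^(3t)cos(2t), z(t) = -C_1e^(3t)sin(2t) + C_2e^(3t)cos(2t)

Coefficient matrix A = [[-3, -20], [2, 9]].
Characteristic polynomial det(A - λI) = λ^2 - 6λ + 13 = 0.
Eigenvalues λ = 3 ± 2i (complex conjugate pair).
For λ=3+2i: an eigenvector is (-1,0) - i(3,-1) = (-1 - 3i, 0 + i).
A real fundamental pair from Re and Im of e^((3+2i)t)v: X_1 = e^(3t)(cos(2t)·(-1,0) + sin(2t)·(3,-1)), X_2 = e^(3t)(sin(2t)·(-1,0) - cos(2t)·(3,-1)).
General solution: C_1X_1 + C_2X_2.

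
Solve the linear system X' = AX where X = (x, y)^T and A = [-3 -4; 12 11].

x(t) = -C_1e^(5t) - 2C_2e^(3t), y(t) = 2C_1e^(5t) + 3C_2e^(3t)

Coefficient matrix A = [[-3, -4], [12, 11]].
Characteristic polynomial det(A - λI) = λ^2 - 8λ + 15 = 0.
Eigenvalues λ = 5, 3.
For λ=5: (A-λI) row 1 is [-8, -4], so an eigenvector is (-1, 2).
For λ=3: (A-λI) row 1 is [-6, -4], so an eigenvector is (-2, 3).
General solution: C_1e^(5t)(-1,2) + C_2e^(3t)(-2,3).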